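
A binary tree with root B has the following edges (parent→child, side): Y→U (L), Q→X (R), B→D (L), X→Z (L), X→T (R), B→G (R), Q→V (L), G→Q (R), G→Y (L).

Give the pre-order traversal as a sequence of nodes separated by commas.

Pre-order visits the node, then its left subtree, then its right subtree.
Visit B.
At B: go left to D.
  D is a leaf — visit D.
At B: go right to G.
  Visit G.
  At G: go left to Y.
    Visit Y.
    At Y: go left to U.
      U is a leaf — visit U.
    At Y: no right child.
  At G: go right to Q.
    Visit Q.
    At Q: go left to V.
      V is a leaf — visit V.
    At Q: go right to X.
      Visit X.
      At X: go left to Z.
        Z is a leaf — visit Z.
      At X: go right to T.
        T is a leaf — visit T.

B, D, G, Y, U, Q, V, X, Z, T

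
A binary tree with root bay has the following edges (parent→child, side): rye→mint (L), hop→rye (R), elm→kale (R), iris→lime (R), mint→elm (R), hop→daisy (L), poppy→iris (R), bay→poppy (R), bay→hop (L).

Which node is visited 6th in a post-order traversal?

Post-order visits the left subtree, then the right subtree, then the node.
At bay: go left to hop.
  At hop: go left to daisy.
    daisy is a leaf — visit daisy.
  At hop: go right to rye.
    At rye: go left to mint.
      At mint: no left child.
      At mint: go right to elm.
        At elm: no left child.
        At elm: go right to kale.
          kale is a leaf — visit kale.
        Visit elm.
      Visit mint.
    At rye: no right child.
    Visit rye.
  Visit hop.
At bay: go right to poppy.
  At poppy: no left child.
  At poppy: go right to iris.
    At iris: no left child.
    At iris: go right to lime.
      lime is a leaf — visit lime.
    Visit iris.
  Visit poppy.
Visit bay.
Full post-order sequence: daisy, kale, elm, mint, rye, hop, lime, iris, poppy, bay.

hop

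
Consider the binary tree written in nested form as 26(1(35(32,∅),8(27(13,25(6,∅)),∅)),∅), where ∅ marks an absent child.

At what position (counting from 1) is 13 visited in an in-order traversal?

In-order visits the left subtree, then the node, then the right subtree.
At 26: go left to 1.
  At 1: go left to 35.
    At 35: go left to 32.
      32 is a leaf — visit 32.
    Visit 35.
    At 35: no right child.
  Visit 1.
  At 1: go right to 8.
    At 8: go left to 27.
      At 27: go left to 13.
        13 is a leaf — visit 13.
      Visit 27.
      At 27: go right to 25.
        At 25: go left to 6.
          6 is a leaf — visit 6.
        Visit 25.
        At 25: no right child.
    Visit 8.
    At 8: no right child.
Visit 26.
At 26: no right child.
Full in-order sequence: 32, 35, 1, 13, 27, 6, 25, 8, 26.

4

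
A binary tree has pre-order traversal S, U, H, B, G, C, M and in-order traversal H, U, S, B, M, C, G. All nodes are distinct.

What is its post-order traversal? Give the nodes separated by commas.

The first element of pre-order is the root; it splits in-order into left and right subtrees.
Root S: left subtree has 2 nodes {H, U}, right has 4 {B, M, C, G}.
  Root U: left subtree has 1 node {H}, right has 0 { }.
  Root B: left subtree has 0 nodes { }, right has 3 {M, C, G}.
    Root G: left subtree has 2 nodes {M, C}, right has 0 { }.
      Root C: left subtree has 1 node {M}, right has 0 { }.

H, U, M, C, G, B, S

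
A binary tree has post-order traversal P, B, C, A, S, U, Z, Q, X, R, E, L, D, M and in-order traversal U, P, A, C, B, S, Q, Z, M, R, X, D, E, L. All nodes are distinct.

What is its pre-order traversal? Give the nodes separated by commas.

M, Q, U, S, A, P, C, B, Z, D, R, X, L, E

The last element of post-order is the root; it splits in-order into left and right subtrees.
Root M: left subtree has 8 nodes {U, P, A, C, B, S, Q, Z}, right has 5 {R, X, D, E, L}.
  Root Q: left subtree has 6 nodes {U, P, A, C, B, S}, right has 1 {Z}.
    Root U: left subtree has 0 nodes { }, right has 5 {P, A, C, B, S}.
      Root S: left subtree has 4 nodes {P, A, C, B}, right has 0 { }.
        Root A: left subtree has 1 node {P}, right has 2 {C, B}.
          Root C: left subtree has 0 nodes { }, right has 1 {B}.
  Root D: left subtree has 2 nodes {R, X}, right has 2 {E, L}.
    Root R: left subtree has 0 nodes { }, right has 1 {X}.
    Root L: left subtree has 1 node {E}, right has 0 { }.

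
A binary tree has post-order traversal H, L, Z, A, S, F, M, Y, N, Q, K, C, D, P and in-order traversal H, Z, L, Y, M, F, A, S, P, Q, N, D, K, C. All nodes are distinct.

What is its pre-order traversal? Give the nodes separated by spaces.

The last element of post-order is the root; it splits in-order into left and right subtrees.
Root P: left subtree has 8 nodes {H, Z, L, Y, M, F, A, S}, right has 5 {Q, N, D, K, C}.
  Root Y: left subtree has 3 nodes {H, Z, L}, right has 4 {M, F, A, S}.
    Root Z: left subtree has 1 node {H}, right has 1 {L}.
    Root M: left subtree has 0 nodes { }, right has 3 {F, A, S}.
      Root F: left subtree has 0 nodes { }, right has 2 {A, S}.
        Root S: left subtree has 1 node {A}, right has 0 { }.
  Root D: left subtree has 2 nodes {Q, N}, right has 2 {K, C}.
    Root Q: left subtree has 0 nodes { }, right has 1 {N}.
    Root C: left subtree has 1 node {K}, right has 0 { }.

P Y Z H L M F S A D Q N C K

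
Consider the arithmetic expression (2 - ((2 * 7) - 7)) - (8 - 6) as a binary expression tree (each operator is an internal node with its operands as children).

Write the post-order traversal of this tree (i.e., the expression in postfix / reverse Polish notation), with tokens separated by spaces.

Post-order on an expression tree gives postfix notation: for each operator, emit left operand, right operand, then the operator.

2 2 7 * 7 - - 8 6 - -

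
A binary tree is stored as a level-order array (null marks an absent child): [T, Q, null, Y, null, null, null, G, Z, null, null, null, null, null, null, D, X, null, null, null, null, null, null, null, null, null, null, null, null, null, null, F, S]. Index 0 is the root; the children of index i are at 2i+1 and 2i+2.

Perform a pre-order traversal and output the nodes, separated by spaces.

T Q Y G D F S X Z

Pre-order visits the node, then its left subtree, then its right subtree.
Visit T.
At T: go left to Q.
  Visit Q.
  At Q: go left to Y.
    Visit Y.
    At Y: go left to G.
      Visit G.
      At G: go left to D.
        Visit D.
        At D: go left to F.
          F is a leaf — visit F.
        At D: go right to S.
          S is a leaf — visit S.
      At G: go right to X.
        X is a leaf — visit X.
    At Y: go right to Z.
      Z is a leaf — visit Z.
  At Q: no right child.
At T: no right child.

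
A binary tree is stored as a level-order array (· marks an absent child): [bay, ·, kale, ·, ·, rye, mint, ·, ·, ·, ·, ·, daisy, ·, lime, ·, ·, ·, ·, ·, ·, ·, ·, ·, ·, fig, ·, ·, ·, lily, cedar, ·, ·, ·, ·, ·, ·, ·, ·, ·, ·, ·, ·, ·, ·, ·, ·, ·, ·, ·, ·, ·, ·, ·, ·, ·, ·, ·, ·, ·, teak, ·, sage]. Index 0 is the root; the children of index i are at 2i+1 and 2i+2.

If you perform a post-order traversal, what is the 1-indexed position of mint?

Post-order visits the left subtree, then the right subtree, then the node.
At bay: no left child.
At bay: go right to kale.
  At kale: go left to rye.
    At rye: no left child.
    At rye: go right to daisy.
      At daisy: go left to fig.
        fig is a leaf — visit fig.
      At daisy: no right child.
      Visit daisy.
    Visit rye.
  At kale: go right to mint.
    At mint: no left child.
    At mint: go right to lime.
      At lime: go left to lily.
        At lily: no left child.
        At lily: go right to teak.
          teak is a leaf — visit teak.
        Visit lily.
      At lime: go right to cedar.
        At cedar: no left child.
        At cedar: go right to sage.
          sage is a leaf — visit sage.
        Visit cedar.
      Visit lime.
    Visit mint.
  Visit kale.
Visit bay.
Full post-order sequence: fig, daisy, rye, teak, lily, sage, cedar, lime, mint, kale, bay.

9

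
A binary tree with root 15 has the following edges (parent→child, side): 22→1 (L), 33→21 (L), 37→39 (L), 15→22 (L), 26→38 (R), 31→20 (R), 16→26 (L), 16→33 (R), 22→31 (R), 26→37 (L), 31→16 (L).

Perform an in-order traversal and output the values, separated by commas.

In-order visits the left subtree, then the node, then the right subtree.
At 15: go left to 22.
  At 22: go left to 1.
    1 is a leaf — visit 1.
  Visit 22.
  At 22: go right to 31.
    At 31: go left to 16.
      At 16: go left to 26.
        At 26: go left to 37.
          At 37: go left to 39.
            39 is a leaf — visit 39.
          Visit 37.
          At 37: no right child.
        Visit 26.
        At 26: go right to 38.
          38 is a leaf — visit 38.
      Visit 16.
      At 16: go right to 33.
        At 33: go left to 21.
          21 is a leaf — visit 21.
        Visit 33.
        At 33: no right child.
    Visit 31.
    At 31: go right to 20.
      20 is a leaf — visit 20.
Visit 15.
At 15: no right child.

1, 22, 39, 37, 26, 38, 16, 21, 33, 31, 20, 15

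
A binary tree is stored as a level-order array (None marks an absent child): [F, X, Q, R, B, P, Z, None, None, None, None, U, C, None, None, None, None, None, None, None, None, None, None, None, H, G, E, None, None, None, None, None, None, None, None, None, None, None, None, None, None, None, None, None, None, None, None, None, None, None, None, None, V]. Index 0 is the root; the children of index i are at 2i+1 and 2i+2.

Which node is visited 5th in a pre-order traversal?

Q

Pre-order visits the node, then its left subtree, then its right subtree.
Visit F.
At F: go left to X.
  Visit X.
  At X: go left to R.
    R is a leaf — visit R.
  At X: go right to B.
    B is a leaf — visit B.
At F: go right to Q.
  Visit Q.
  At Q: go left to P.
    Visit P.
    At P: go left to U.
      Visit U.
      At U: no left child.
      At U: go right to H.
        H is a leaf — visit H.
    At P: go right to C.
      Visit C.
      At C: go left to G.
        Visit G.
        At G: no left child.
        At G: go right to V.
          V is a leaf — visit V.
      At C: go right to E.
        E is a leaf — visit E.
  At Q: go right to Z.
    Z is a leaf — visit Z.
Full pre-order sequence: F, X, R, B, Q, P, U, H, C, G, V, E, Z.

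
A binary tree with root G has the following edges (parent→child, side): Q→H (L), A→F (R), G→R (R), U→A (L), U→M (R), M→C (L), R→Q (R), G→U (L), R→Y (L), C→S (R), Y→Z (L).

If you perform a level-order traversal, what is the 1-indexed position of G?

1

Level-order visits nodes level by level from the root, left to right within each level.
Level 0: G
Level 1: U, R
Level 2: A, M, Y, Q
Level 3: F, C, Z, H
Level 4: S
Full level-order sequence: G, U, R, A, M, Y, Q, F, C, Z, H, S.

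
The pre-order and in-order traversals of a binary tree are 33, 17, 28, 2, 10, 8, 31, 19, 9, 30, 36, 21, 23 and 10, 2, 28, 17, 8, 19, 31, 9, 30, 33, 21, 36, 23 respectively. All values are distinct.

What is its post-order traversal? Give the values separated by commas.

The first element of pre-order is the root; it splits in-order into left and right subtrees.
Root 33: left subtree has 9 nodes {10, 2, 28, 17, 8, 19, 31, 9, 30}, right has 3 {21, 36, 23}.
  Root 17: left subtree has 3 nodes {10, 2, 28}, right has 5 {8, 19, 31, 9, 30}.
    Root 28: left subtree has 2 nodes {10, 2}, right has 0 { }.
      Root 2: left subtree has 1 node {10}, right has 0 { }.
    Root 8: left subtree has 0 nodes { }, right has 4 {19, 31, 9, 30}.
      Root 31: left subtree has 1 node {19}, right has 2 {9, 30}.
        Root 9: left subtree has 0 nodes { }, right has 1 {30}.
  Root 36: left subtree has 1 node {21}, right has 1 {23}.

10, 2, 28, 19, 30, 9, 31, 8, 17, 21, 23, 36, 33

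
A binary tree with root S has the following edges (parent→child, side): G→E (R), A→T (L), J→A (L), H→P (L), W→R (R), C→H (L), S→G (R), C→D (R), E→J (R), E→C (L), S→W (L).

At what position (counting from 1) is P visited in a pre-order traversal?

8

Pre-order visits the node, then its left subtree, then its right subtree.
Visit S.
At S: go left to W.
  Visit W.
  At W: no left child.
  At W: go right to R.
    R is a leaf — visit R.
At S: go right to G.
  Visit G.
  At G: no left child.
  At G: go right to E.
    Visit E.
    At E: go left to C.
      Visit C.
      At C: go left to H.
        Visit H.
        At H: go left to P.
          P is a leaf — visit P.
        At H: no right child.
      At C: go right to D.
        D is a leaf — visit D.
    At E: go right to J.
      Visit J.
      At J: go left to A.
        Visit A.
        At A: go left to T.
          T is a leaf — visit T.
        At A: no right child.
      At J: no right child.
Full pre-order sequence: S, W, R, G, E, C, H, P, D, J, A, T.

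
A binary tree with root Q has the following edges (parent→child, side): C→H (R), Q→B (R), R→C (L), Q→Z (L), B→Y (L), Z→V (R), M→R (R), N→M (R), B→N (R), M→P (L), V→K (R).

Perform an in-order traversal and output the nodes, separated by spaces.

In-order visits the left subtree, then the node, then the right subtree.
At Q: go left to Z.
  At Z: no left child.
  Visit Z.
  At Z: go right to V.
    At V: no left child.
    Visit V.
    At V: go right to K.
      K is a leaf — visit K.
Visit Q.
At Q: go right to B.
  At B: go left to Y.
    Y is a leaf — visit Y.
  Visit B.
  At B: go right to N.
    At N: no left child.
    Visit N.
    At N: go right to M.
      At M: go left to P.
        P is a leaf — visit P.
      Visit M.
      At M: go right to R.
        At R: go left to C.
          At C: no left child.
          Visit C.
          At C: go right to H.
            H is a leaf — visit H.
        Visit R.
        At R: no right child.

Z V K Q Y B N P M C H R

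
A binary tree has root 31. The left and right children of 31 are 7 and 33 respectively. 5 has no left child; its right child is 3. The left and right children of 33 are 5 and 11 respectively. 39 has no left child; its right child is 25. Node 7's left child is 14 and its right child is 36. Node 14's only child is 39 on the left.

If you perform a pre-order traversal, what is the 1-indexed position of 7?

Pre-order visits the node, then its left subtree, then its right subtree.
Visit 31.
At 31: go left to 7.
  Visit 7.
  At 7: go left to 14.
    Visit 14.
    At 14: go left to 39.
      Visit 39.
      At 39: no left child.
      At 39: go right to 25.
        25 is a leaf — visit 25.
    At 14: no right child.
  At 7: go right to 36.
    36 is a leaf — visit 36.
At 31: go right to 33.
  Visit 33.
  At 33: go left to 5.
    Visit 5.
    At 5: no left child.
    At 5: go right to 3.
      3 is a leaf — visit 3.
  At 33: go right to 11.
    11 is a leaf — visit 11.
Full pre-order sequence: 31, 7, 14, 39, 25, 36, 33, 5, 3, 11.

2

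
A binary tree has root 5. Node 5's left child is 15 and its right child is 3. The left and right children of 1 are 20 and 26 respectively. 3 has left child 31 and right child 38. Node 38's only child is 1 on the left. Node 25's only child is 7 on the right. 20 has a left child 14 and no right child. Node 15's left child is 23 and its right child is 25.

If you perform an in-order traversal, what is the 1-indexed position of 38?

In-order visits the left subtree, then the node, then the right subtree.
At 5: go left to 15.
  At 15: go left to 23.
    23 is a leaf — visit 23.
  Visit 15.
  At 15: go right to 25.
    At 25: no left child.
    Visit 25.
    At 25: go right to 7.
      7 is a leaf — visit 7.
Visit 5.
At 5: go right to 3.
  At 3: go left to 31.
    31 is a leaf — visit 31.
  Visit 3.
  At 3: go right to 38.
    At 38: go left to 1.
      At 1: go left to 20.
        At 20: go left to 14.
          14 is a leaf — visit 14.
        Visit 20.
        At 20: no right child.
      Visit 1.
      At 1: go right to 26.
        26 is a leaf — visit 26.
    Visit 38.
    At 38: no right child.
Full in-order sequence: 23, 15, 25, 7, 5, 31, 3, 14, 20, 1, 26, 38.

12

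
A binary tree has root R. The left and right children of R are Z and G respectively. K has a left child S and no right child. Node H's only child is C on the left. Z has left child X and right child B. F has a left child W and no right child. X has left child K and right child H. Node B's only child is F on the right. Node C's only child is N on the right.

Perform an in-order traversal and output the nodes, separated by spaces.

In-order visits the left subtree, then the node, then the right subtree.
At R: go left to Z.
  At Z: go left to X.
    At X: go left to K.
      At K: go left to S.
        S is a leaf — visit S.
      Visit K.
      At K: no right child.
    Visit X.
    At X: go right to H.
      At H: go left to C.
        At C: no left child.
        Visit C.
        At C: go right to N.
          N is a leaf — visit N.
      Visit H.
      At H: no right child.
  Visit Z.
  At Z: go right to B.
    At B: no left child.
    Visit B.
    At B: go right to F.
      At F: go left to W.
        W is a leaf — visit W.
      Visit F.
      At F: no right child.
Visit R.
At R: go right to G.
  G is a leaf — visit G.

S K X C N H Z B W F R G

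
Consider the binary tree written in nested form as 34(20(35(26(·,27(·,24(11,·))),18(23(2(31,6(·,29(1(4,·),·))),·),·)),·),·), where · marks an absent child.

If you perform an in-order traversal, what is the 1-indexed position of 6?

In-order visits the left subtree, then the node, then the right subtree.
At 34: go left to 20.
  At 20: go left to 35.
    At 35: go left to 26.
      At 26: no left child.
      Visit 26.
      At 26: go right to 27.
        At 27: no left child.
        Visit 27.
        At 27: go right to 24.
          At 24: go left to 11.
            11 is a leaf — visit 11.
          Visit 24.
          At 24: no right child.
    Visit 35.
    At 35: go right to 18.
      At 18: go left to 23.
        At 23: go left to 2.
          At 2: go left to 31.
            31 is a leaf — visit 31.
          Visit 2.
          At 2: go right to 6.
            At 6: no left child.
            Visit 6.
            At 6: go right to 29.
              At 29: go left to 1.
                At 1: go left to 4.
                  4 is a leaf — visit 4.
                Visit 1.
                At 1: no right child.
              Visit 29.
              At 29: no right child.
        Visit 23.
        At 23: no right child.
      Visit 18.
      At 18: no right child.
  Visit 20.
  At 20: no right child.
Visit 34.
At 34: no right child.
Full in-order sequence: 26, 27, 11, 24, 35, 31, 2, 6, 4, 1, 29, 23, 18, 20, 34.

8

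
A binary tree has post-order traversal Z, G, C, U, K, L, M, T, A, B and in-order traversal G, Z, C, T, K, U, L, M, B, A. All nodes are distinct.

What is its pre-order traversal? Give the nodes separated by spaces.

The last element of post-order is the root; it splits in-order into left and right subtrees.
Root B: left subtree has 8 nodes {G, Z, C, T, K, U, L, M}, right has 1 {A}.
  Root T: left subtree has 3 nodes {G, Z, C}, right has 4 {K, U, L, M}.
    Root C: left subtree has 2 nodes {G, Z}, right has 0 { }.
      Root G: left subtree has 0 nodes { }, right has 1 {Z}.
    Root M: left subtree has 3 nodes {K, U, L}, right has 0 { }.
      Root L: left subtree has 2 nodes {K, U}, right has 0 { }.
        Root K: left subtree has 0 nodes { }, right has 1 {U}.

B T C G Z M L K U A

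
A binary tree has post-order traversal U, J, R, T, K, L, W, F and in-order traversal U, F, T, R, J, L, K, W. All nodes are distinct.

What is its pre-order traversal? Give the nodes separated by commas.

The last element of post-order is the root; it splits in-order into left and right subtrees.
Root F: left subtree has 1 node {U}, right has 6 {T, R, J, L, K, W}.
  Root W: left subtree has 5 nodes {T, R, J, L, K}, right has 0 { }.
    Root L: left subtree has 3 nodes {T, R, J}, right has 1 {K}.
      Root T: left subtree has 0 nodes { }, right has 2 {R, J}.
        Root R: left subtree has 0 nodes { }, right has 1 {J}.

F, U, W, L, T, R, J, K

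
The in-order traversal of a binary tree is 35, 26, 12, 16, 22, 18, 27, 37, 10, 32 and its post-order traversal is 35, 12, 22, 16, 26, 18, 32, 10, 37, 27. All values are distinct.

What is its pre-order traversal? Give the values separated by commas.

27, 18, 26, 35, 16, 12, 22, 37, 10, 32

The last element of post-order is the root; it splits in-order into left and right subtrees.
Root 27: left subtree has 6 nodes {35, 26, 12, 16, 22, 18}, right has 3 {37, 10, 32}.
  Root 18: left subtree has 5 nodes {35, 26, 12, 16, 22}, right has 0 { }.
    Root 26: left subtree has 1 node {35}, right has 3 {12, 16, 22}.
      Root 16: left subtree has 1 node {12}, right has 1 {22}.
  Root 37: left subtree has 0 nodes { }, right has 2 {10, 32}.
    Root 10: left subtree has 0 nodes { }, right has 1 {32}.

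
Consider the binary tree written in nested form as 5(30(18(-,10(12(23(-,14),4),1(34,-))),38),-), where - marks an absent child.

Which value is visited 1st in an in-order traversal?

18

In-order visits the left subtree, then the node, then the right subtree.
At 5: go left to 30.
  At 30: go left to 18.
    At 18: no left child.
    Visit 18.
    At 18: go right to 10.
      At 10: go left to 12.
        At 12: go left to 23.
          At 23: no left child.
          Visit 23.
          At 23: go right to 14.
            14 is a leaf — visit 14.
        Visit 12.
        At 12: go right to 4.
          4 is a leaf — visit 4.
      Visit 10.
      At 10: go right to 1.
        At 1: go left to 34.
          34 is a leaf — visit 34.
        Visit 1.
        At 1: no right child.
  Visit 30.
  At 30: go right to 38.
    38 is a leaf — visit 38.
Visit 5.
At 5: no right child.
Full in-order sequence: 18, 23, 14, 12, 4, 10, 34, 1, 30, 38, 5.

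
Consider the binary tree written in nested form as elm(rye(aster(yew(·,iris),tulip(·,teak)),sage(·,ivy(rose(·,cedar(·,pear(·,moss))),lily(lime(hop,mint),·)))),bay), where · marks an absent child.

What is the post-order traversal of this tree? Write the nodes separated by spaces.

Post-order visits the left subtree, then the right subtree, then the node.
At elm: go left to rye.
  At rye: go left to aster.
    At aster: go left to yew.
      At yew: no left child.
      At yew: go right to iris.
        iris is a leaf — visit iris.
      Visit yew.
    At aster: go right to tulip.
      At tulip: no left child.
      At tulip: go right to teak.
        teak is a leaf — visit teak.
      Visit tulip.
    Visit aster.
  At rye: go right to sage.
    At sage: no left child.
    At sage: go right to ivy.
      At ivy: go left to rose.
        At rose: no left child.
        At rose: go right to cedar.
          At cedar: no left child.
          At cedar: go right to pear.
            At pear: no left child.
            At pear: go right to moss.
              moss is a leaf — visit moss.
            Visit pear.
          Visit cedar.
        Visit rose.
      At ivy: go right to lily.
        At lily: go left to lime.
          At lime: go left to hop.
            hop is a leaf — visit hop.
          At lime: go right to mint.
            mint is a leaf — visit mint.
          Visit lime.
        At lily: no right child.
        Visit lily.
      Visit ivy.
    Visit sage.
  Visit rye.
At elm: go right to bay.
  bay is a leaf — visit bay.
Visit elm.

iris yew teak tulip aster moss pear cedar rose hop mint lime lily ivy sage rye bay elm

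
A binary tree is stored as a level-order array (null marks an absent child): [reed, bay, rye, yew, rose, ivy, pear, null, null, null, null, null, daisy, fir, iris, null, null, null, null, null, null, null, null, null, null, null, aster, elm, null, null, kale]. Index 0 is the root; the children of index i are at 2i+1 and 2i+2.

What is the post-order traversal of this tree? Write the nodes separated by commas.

yew, rose, bay, aster, daisy, ivy, elm, fir, kale, iris, pear, rye, reed

Post-order visits the left subtree, then the right subtree, then the node.
At reed: go left to bay.
  At bay: go left to yew.
    yew is a leaf — visit yew.
  At bay: go right to rose.
    rose is a leaf — visit rose.
  Visit bay.
At reed: go right to rye.
  At rye: go left to ivy.
    At ivy: no left child.
    At ivy: go right to daisy.
      At daisy: no left child.
      At daisy: go right to aster.
        aster is a leaf — visit aster.
      Visit daisy.
    Visit ivy.
  At rye: go right to pear.
    At pear: go left to fir.
      At fir: go left to elm.
        elm is a leaf — visit elm.
      At fir: no right child.
      Visit fir.
    At pear: go right to iris.
      At iris: no left child.
      At iris: go right to kale.
        kale is a leaf — visit kale.
      Visit iris.
    Visit pear.
  Visit rye.
Visit reed.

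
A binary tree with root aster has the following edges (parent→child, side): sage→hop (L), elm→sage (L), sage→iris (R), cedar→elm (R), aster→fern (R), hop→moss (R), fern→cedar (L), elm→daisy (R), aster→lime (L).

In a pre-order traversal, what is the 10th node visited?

daisy

Pre-order visits the node, then its left subtree, then its right subtree.
Visit aster.
At aster: go left to lime.
  lime is a leaf — visit lime.
At aster: go right to fern.
  Visit fern.
  At fern: go left to cedar.
    Visit cedar.
    At cedar: no left child.
    At cedar: go right to elm.
      Visit elm.
      At elm: go left to sage.
        Visit sage.
        At sage: go left to hop.
          Visit hop.
          At hop: no left child.
          At hop: go right to moss.
            moss is a leaf — visit moss.
        At sage: go right to iris.
          iris is a leaf — visit iris.
      At elm: go right to daisy.
        daisy is a leaf — visit daisy.
  At fern: no right child.
Full pre-order sequence: aster, lime, fern, cedar, elm, sage, hop, moss, iris, daisy.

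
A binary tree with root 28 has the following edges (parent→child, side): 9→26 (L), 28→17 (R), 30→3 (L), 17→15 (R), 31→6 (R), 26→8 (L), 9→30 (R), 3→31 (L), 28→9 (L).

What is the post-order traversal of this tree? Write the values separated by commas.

8, 26, 6, 31, 3, 30, 9, 15, 17, 28

Post-order visits the left subtree, then the right subtree, then the node.
At 28: go left to 9.
  At 9: go left to 26.
    At 26: go left to 8.
      8 is a leaf — visit 8.
    At 26: no right child.
    Visit 26.
  At 9: go right to 30.
    At 30: go left to 3.
      At 3: go left to 31.
        At 31: no left child.
        At 31: go right to 6.
          6 is a leaf — visit 6.
        Visit 31.
      At 3: no right child.
      Visit 3.
    At 30: no right child.
    Visit 30.
  Visit 9.
At 28: go right to 17.
  At 17: no left child.
  At 17: go right to 15.
    15 is a leaf — visit 15.
  Visit 17.
Visit 28.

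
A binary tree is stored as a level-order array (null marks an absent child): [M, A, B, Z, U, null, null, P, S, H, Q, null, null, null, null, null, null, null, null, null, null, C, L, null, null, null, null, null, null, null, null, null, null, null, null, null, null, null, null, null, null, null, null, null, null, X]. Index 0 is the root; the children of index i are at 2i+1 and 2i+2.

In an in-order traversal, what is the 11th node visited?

M

In-order visits the left subtree, then the node, then the right subtree.
At M: go left to A.
  At A: go left to Z.
    At Z: go left to P.
      P is a leaf — visit P.
    Visit Z.
    At Z: go right to S.
      S is a leaf — visit S.
  Visit A.
  At A: go right to U.
    At U: go left to H.
      H is a leaf — visit H.
    Visit U.
    At U: go right to Q.
      At Q: go left to C.
        C is a leaf — visit C.
      Visit Q.
      At Q: go right to L.
        At L: go left to X.
          X is a leaf — visit X.
        Visit L.
        At L: no right child.
Visit M.
At M: go right to B.
  B is a leaf — visit B.
Full in-order sequence: P, Z, S, A, H, U, C, Q, X, L, M, B.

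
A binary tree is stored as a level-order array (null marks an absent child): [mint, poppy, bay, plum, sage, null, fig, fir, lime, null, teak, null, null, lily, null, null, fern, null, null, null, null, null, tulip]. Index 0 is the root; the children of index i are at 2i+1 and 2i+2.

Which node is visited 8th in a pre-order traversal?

teak

Pre-order visits the node, then its left subtree, then its right subtree.
Visit mint.
At mint: go left to poppy.
  Visit poppy.
  At poppy: go left to plum.
    Visit plum.
    At plum: go left to fir.
      Visit fir.
      At fir: no left child.
      At fir: go right to fern.
        fern is a leaf — visit fern.
    At plum: go right to lime.
      lime is a leaf — visit lime.
  At poppy: go right to sage.
    Visit sage.
    At sage: no left child.
    At sage: go right to teak.
      Visit teak.
      At teak: no left child.
      At teak: go right to tulip.
        tulip is a leaf — visit tulip.
At mint: go right to bay.
  Visit bay.
  At bay: no left child.
  At bay: go right to fig.
    Visit fig.
    At fig: go left to lily.
      lily is a leaf — visit lily.
    At fig: no right child.
Full pre-order sequence: mint, poppy, plum, fir, fern, lime, sage, teak, tulip, bay, fig, lily.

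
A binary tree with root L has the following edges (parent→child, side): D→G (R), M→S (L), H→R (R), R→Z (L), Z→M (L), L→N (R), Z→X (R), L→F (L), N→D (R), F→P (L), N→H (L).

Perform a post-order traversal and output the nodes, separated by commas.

P, F, S, M, X, Z, R, H, G, D, N, L

Post-order visits the left subtree, then the right subtree, then the node.
At L: go left to F.
  At F: go left to P.
    P is a leaf — visit P.
  At F: no right child.
  Visit F.
At L: go right to N.
  At N: go left to H.
    At H: no left child.
    At H: go right to R.
      At R: go left to Z.
        At Z: go left to M.
          At M: go left to S.
            S is a leaf — visit S.
          At M: no right child.
          Visit M.
        At Z: go right to X.
          X is a leaf — visit X.
        Visit Z.
      At R: no right child.
      Visit R.
    Visit H.
  At N: go right to D.
    At D: no left child.
    At D: go right to G.
      G is a leaf — visit G.
    Visit D.
  Visit N.
Visit L.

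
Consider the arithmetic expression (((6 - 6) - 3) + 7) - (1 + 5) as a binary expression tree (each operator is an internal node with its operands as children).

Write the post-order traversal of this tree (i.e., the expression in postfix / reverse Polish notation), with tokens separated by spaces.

Post-order on an expression tree gives postfix notation: for each operator, emit left operand, right operand, then the operator.

6 6 - 3 - 7 + 1 5 + -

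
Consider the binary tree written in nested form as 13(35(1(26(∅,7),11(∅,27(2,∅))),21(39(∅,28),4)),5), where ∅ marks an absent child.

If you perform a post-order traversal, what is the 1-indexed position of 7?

Post-order visits the left subtree, then the right subtree, then the node.
At 13: go left to 35.
  At 35: go left to 1.
    At 1: go left to 26.
      At 26: no left child.
      At 26: go right to 7.
        7 is a leaf — visit 7.
      Visit 26.
    At 1: go right to 11.
      At 11: no left child.
      At 11: go right to 27.
        At 27: go left to 2.
          2 is a leaf — visit 2.
        At 27: no right child.
        Visit 27.
      Visit 11.
    Visit 1.
  At 35: go right to 21.
    At 21: go left to 39.
      At 39: no left child.
      At 39: go right to 28.
        28 is a leaf — visit 28.
      Visit 39.
    At 21: go right to 4.
      4 is a leaf — visit 4.
    Visit 21.
  Visit 35.
At 13: go right to 5.
  5 is a leaf — visit 5.
Visit 13.
Full post-order sequence: 7, 26, 2, 27, 11, 1, 28, 39, 4, 21, 35, 5, 13.

1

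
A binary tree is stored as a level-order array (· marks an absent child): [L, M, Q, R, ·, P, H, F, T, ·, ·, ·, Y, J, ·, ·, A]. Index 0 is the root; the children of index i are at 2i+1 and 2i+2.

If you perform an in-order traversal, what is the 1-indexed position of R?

In-order visits the left subtree, then the node, then the right subtree.
At L: go left to M.
  At M: go left to R.
    At R: go left to F.
      At F: no left child.
      Visit F.
      At F: go right to A.
        A is a leaf — visit A.
    Visit R.
    At R: go right to T.
      T is a leaf — visit T.
  Visit M.
  At M: no right child.
Visit L.
At L: go right to Q.
  At Q: go left to P.
    At P: no left child.
    Visit P.
    At P: go right to Y.
      Y is a leaf — visit Y.
  Visit Q.
  At Q: go right to H.
    At H: go left to J.
      J is a leaf — visit J.
    Visit H.
    At H: no right child.
Full in-order sequence: F, A, R, T, M, L, P, Y, Q, J, H.

3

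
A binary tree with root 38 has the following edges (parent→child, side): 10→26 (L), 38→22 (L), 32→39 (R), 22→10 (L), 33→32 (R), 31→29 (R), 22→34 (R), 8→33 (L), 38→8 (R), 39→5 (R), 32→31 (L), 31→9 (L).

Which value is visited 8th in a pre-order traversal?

Pre-order visits the node, then its left subtree, then its right subtree.
Visit 38.
At 38: go left to 22.
  Visit 22.
  At 22: go left to 10.
    Visit 10.
    At 10: go left to 26.
      26 is a leaf — visit 26.
    At 10: no right child.
  At 22: go right to 34.
    34 is a leaf — visit 34.
At 38: go right to 8.
  Visit 8.
  At 8: go left to 33.
    Visit 33.
    At 33: no left child.
    At 33: go right to 32.
      Visit 32.
      At 32: go left to 31.
        Visit 31.
        At 31: go left to 9.
          9 is a leaf — visit 9.
        At 31: go right to 29.
          29 is a leaf — visit 29.
      At 32: go right to 39.
        Visit 39.
        At 39: no left child.
        At 39: go right to 5.
          5 is a leaf — visit 5.
  At 8: no right child.
Full pre-order sequence: 38, 22, 10, 26, 34, 8, 33, 32, 31, 9, 29, 39, 5.

32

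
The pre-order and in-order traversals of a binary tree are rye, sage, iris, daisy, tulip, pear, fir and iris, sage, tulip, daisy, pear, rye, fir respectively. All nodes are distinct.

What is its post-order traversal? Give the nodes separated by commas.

iris, tulip, pear, daisy, sage, fir, rye

The first element of pre-order is the root; it splits in-order into left and right subtrees.
Root rye: left subtree has 5 nodes {iris, sage, tulip, daisy, pear}, right has 1 {fir}.
  Root sage: left subtree has 1 node {iris}, right has 3 {tulip, daisy, pear}.
    Root daisy: left subtree has 1 node {tulip}, right has 1 {pear}.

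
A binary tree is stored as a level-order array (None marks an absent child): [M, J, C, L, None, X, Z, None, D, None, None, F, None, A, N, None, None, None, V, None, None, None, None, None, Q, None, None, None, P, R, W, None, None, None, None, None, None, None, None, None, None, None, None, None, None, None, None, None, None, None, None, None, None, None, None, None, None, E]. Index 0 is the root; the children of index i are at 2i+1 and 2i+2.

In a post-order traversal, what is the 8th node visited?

E

Post-order visits the left subtree, then the right subtree, then the node.
At M: go left to J.
  At J: go left to L.
    At L: no left child.
    At L: go right to D.
      At D: no left child.
      At D: go right to V.
        V is a leaf — visit V.
      Visit D.
    Visit L.
  At J: no right child.
  Visit J.
At M: go right to C.
  At C: go left to X.
    At X: go left to F.
      At F: no left child.
      At F: go right to Q.
        Q is a leaf — visit Q.
      Visit F.
    At X: no right child.
    Visit X.
  At C: go right to Z.
    At Z: go left to A.
      At A: no left child.
      At A: go right to P.
        At P: go left to E.
          E is a leaf — visit E.
        At P: no right child.
        Visit P.
      Visit A.
    At Z: go right to N.
      At N: go left to R.
        R is a leaf — visit R.
      At N: go right to W.
        W is a leaf — visit W.
      Visit N.
    Visit Z.
  Visit C.
Visit M.
Full post-order sequence: V, D, L, J, Q, F, X, E, P, A, R, W, N, Z, C, M.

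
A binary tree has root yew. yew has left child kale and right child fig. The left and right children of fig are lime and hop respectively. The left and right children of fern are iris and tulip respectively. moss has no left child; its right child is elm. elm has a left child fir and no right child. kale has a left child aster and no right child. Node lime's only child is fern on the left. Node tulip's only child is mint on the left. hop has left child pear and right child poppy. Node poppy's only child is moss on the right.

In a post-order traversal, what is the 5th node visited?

Post-order visits the left subtree, then the right subtree, then the node.
At yew: go left to kale.
  At kale: go left to aster.
    aster is a leaf — visit aster.
  At kale: no right child.
  Visit kale.
At yew: go right to fig.
  At fig: go left to lime.
    At lime: go left to fern.
      At fern: go left to iris.
        iris is a leaf — visit iris.
      At fern: go right to tulip.
        At tulip: go left to mint.
          mint is a leaf — visit mint.
        At tulip: no right child.
        Visit tulip.
      Visit fern.
    At lime: no right child.
    Visit lime.
  At fig: go right to hop.
    At hop: go left to pear.
      pear is a leaf — visit pear.
    At hop: go right to poppy.
      At poppy: no left child.
      At poppy: go right to moss.
        At moss: no left child.
        At moss: go right to elm.
          At elm: go left to fir.
            fir is a leaf — visit fir.
          At elm: no right child.
          Visit elm.
        Visit moss.
      Visit poppy.
    Visit hop.
  Visit fig.
Visit yew.
Full post-order sequence: aster, kale, iris, mint, tulip, fern, lime, pear, fir, elm, moss, poppy, hop, fig, yew.

tulip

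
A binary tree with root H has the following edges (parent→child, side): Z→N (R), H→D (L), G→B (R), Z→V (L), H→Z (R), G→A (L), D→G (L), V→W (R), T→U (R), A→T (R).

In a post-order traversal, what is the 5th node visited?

G

Post-order visits the left subtree, then the right subtree, then the node.
At H: go left to D.
  At D: go left to G.
    At G: go left to A.
      At A: no left child.
      At A: go right to T.
        At T: no left child.
        At T: go right to U.
          U is a leaf — visit U.
        Visit T.
      Visit A.
    At G: go right to B.
      B is a leaf — visit B.
    Visit G.
  At D: no right child.
  Visit D.
At H: go right to Z.
  At Z: go left to V.
    At V: no left child.
    At V: go right to W.
      W is a leaf — visit W.
    Visit V.
  At Z: go right to N.
    N is a leaf — visit N.
  Visit Z.
Visit H.
Full post-order sequence: U, T, A, B, G, D, W, V, N, Z, H.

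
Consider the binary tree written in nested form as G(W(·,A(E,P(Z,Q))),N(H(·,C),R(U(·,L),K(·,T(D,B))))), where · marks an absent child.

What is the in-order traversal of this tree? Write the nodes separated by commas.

W, E, A, Z, P, Q, G, H, C, N, U, L, R, K, D, T, B

In-order visits the left subtree, then the node, then the right subtree.
At G: go left to W.
  At W: no left child.
  Visit W.
  At W: go right to A.
    At A: go left to E.
      E is a leaf — visit E.
    Visit A.
    At A: go right to P.
      At P: go left to Z.
        Z is a leaf — visit Z.
      Visit P.
      At P: go right to Q.
        Q is a leaf — visit Q.
Visit G.
At G: go right to N.
  At N: go left to H.
    At H: no left child.
    Visit H.
    At H: go right to C.
      C is a leaf — visit C.
  Visit N.
  At N: go right to R.
    At R: go left to U.
      At U: no left child.
      Visit U.
      At U: go right to L.
        L is a leaf — visit L.
    Visit R.
    At R: go right to K.
      At K: no left child.
      Visit K.
      At K: go right to T.
        At T: go left to D.
          D is a leaf — visit D.
        Visit T.
        At T: go right to B.
          B is a leaf — visit B.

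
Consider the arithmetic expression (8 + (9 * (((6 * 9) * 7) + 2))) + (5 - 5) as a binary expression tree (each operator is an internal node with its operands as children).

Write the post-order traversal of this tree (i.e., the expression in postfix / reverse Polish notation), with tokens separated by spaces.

8 9 6 9 * 7 * 2 + * + 5 5 - +

Post-order on an expression tree gives postfix notation: for each operator, emit left operand, right operand, then the operator.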